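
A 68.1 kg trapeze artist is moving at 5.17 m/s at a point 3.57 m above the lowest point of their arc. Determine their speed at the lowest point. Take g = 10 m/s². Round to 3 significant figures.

By conservation of mechanical energy, ½mv₀² + mgh = ½mv²
v² = v₀² + 2gh = (5.17)² + 2(10)(3.57) = 98.129
v = √98.129 = 9.906 m/s

v = 9.91 m/s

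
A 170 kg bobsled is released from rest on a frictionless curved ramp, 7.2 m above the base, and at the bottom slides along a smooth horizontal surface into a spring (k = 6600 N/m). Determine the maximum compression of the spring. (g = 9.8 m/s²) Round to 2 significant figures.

x = 1.9 m

At max compression the bobsled is momentarily at rest: mgh = ½kx²
x = √(2mgh/k) = √(2 × 170 × 9.8 × 7.2 / 6600) = 1.907 m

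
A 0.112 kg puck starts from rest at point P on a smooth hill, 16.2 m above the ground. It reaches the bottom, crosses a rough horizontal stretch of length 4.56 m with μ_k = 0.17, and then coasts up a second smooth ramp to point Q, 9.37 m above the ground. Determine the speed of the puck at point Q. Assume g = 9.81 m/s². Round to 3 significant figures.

v = 10.9 m/s

Energy at P: mgh₁ = (0.112)(9.81)(16.2) = 17.799 J
Friction loss: W_f = μ_k mg d = 0.8517 J
At Q: ½mv² + mgh₂ = mgh₁ − W_f
½mv² = 17.799 − 0.8517 − 10.295 = 6.6525 J
v = √(2 × 6.6525/0.112) = 10.90 m/s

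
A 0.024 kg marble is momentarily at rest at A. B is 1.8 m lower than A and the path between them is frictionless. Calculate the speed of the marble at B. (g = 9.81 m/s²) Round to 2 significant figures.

Mechanical energy is conserved (no friction): mgh = ½mv²
v = √(2gh) = √(2 × 9.81 × 1.8) = √35.316 = 5.943 m/s

v = 5.9 m/s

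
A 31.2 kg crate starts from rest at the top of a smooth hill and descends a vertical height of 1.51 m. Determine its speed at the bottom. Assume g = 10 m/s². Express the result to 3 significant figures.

v = 5.50 m/s

Equating total energy at the two states: mgh = ½mv²
The mass cancels from both sides.
v = √(2gh) = √(2 × 10 × 1.51) = √30.200 = 5.495 m/s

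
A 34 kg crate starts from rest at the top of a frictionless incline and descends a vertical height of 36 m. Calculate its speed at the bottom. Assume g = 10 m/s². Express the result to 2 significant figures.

Equating total energy at the two states: mgh = ½mv²
v = √(2gh) = √(2 × 10 × 36) = √720.00 = 26.83 m/s

v = 27 m/s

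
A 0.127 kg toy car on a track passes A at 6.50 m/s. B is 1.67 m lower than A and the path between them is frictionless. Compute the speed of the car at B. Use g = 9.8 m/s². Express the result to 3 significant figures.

By conservation of mechanical energy, ½mv₀² + mgh = ½mv²
The mass cancels from both sides.
v² = v₀² + 2gh = (6.50)² + 2(9.8)(1.67) = 74.982
v = √74.982 = 8.659 m/s

v = 8.66 m/s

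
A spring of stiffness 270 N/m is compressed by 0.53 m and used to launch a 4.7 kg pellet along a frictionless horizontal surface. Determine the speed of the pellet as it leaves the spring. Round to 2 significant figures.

v = 4.0 m/s

Conservation of energy: ½kx² = ½mv²
v = x√(k/m) = 0.53 × √(270/4.7) = 4.017 m/s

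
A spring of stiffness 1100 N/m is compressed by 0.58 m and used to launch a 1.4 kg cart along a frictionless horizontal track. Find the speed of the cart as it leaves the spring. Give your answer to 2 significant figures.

v = 16 m/s

Spring PE converts entirely to kinetic energy: ½kx² = ½mv²
v = x√(k/m) = 0.58 × √(1100/1.4) = 16.26 m/s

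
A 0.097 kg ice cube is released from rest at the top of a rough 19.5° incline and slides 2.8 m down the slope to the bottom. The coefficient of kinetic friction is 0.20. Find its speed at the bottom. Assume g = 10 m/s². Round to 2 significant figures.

v = 2.9 m/s

Work–energy: mg(L sinθ) − μ_k(mg cosθ)L = ½mv²
mgh = mgL sinθ = (0.097)(10)(2.8)sin19.5° = 0.90662 J
W_f = μ_k mg cosθ · L = (0.20)(0.097)(10)cos19.5°·2.8 = 0.5120 J
½mv² = 0.90662 − 0.5120 = 0.39458 J
v = √(2 × 0.39458/0.097) = 2.852 m/s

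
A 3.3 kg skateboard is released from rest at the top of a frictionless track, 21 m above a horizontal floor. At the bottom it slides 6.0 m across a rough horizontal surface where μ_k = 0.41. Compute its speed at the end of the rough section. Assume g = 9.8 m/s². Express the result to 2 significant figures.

Applying the work–energy principle:
mgh = ½mv² + μ_k m g d
W_f = μ_k mg d = (0.41)(3.3)(9.8)(6.0) = 79.56 J
½mv² = mgh − W_f = 679.14 − 79.56 = 599.58 J
v = √(2 × 599.58/3.3) = 19.06 m/s

v = 19 m/s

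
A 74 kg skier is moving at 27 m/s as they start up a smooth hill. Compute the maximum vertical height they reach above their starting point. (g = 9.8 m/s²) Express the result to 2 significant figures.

h = 37 m

By energy conservation, ½mv² = mgh
h = v²/(2g) = 27²/(2 × 9.8) = 37.19 m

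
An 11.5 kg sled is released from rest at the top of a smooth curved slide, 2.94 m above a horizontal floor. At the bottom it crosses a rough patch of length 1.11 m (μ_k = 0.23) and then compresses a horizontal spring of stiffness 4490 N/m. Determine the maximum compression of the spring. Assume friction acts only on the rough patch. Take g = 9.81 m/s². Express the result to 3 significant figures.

Initial energy: E₁ = mgh = (11.5)(9.81)(2.94) = 331.68 J
Friction removes W_f = μ_k mg d = (0.23)(11.5)(9.81)(1.11) = 28.80 J
Energy reaching the spring: E = 331.68 − 28.80 = 302.87 J
At max compression ½kx² = E ⇒ x = √(2E/k) = √(2 × 302.87/4490) = 0.3673 m

x = 0.367 m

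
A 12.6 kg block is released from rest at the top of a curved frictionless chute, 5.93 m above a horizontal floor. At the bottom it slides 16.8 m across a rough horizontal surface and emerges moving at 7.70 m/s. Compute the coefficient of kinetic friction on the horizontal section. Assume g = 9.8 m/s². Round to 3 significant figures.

μ_k = 0.173

Applying the work–energy principle:
mgh = ½mv² + μ_k m g d
mgh = 732.24 J; ½mv² = 373.53 J
W_f = 732.24 − 373.53 = 358.7 J
μ_k = W_f/(mg·d) = 358.7/(123.5 × 16.8) = 0.1729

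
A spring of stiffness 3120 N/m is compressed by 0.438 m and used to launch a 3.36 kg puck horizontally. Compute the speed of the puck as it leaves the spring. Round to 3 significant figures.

Conservation of energy: ½kx² = ½mv²
v = x√(k/m) = 0.438 × √(3120/3.36) = 13.35 m/s

v = 13.3 m/s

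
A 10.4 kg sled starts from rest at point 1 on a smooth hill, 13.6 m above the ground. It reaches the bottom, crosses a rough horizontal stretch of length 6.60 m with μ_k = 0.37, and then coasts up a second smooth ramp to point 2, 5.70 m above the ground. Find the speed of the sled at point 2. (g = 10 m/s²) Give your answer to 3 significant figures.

v = 10.4 m/s

Energy at 1: mgh₁ = (10.4)(10)(13.6) = 1414.4 J
Friction loss: W_f = μ_k mg d = 254.0 J
At 2: ½mv² + mgh₂ = mgh₁ − W_f
½mv² = 1414.4 − 254.0 − 592.80 = 567.63 J
v = √(2 × 567.63/10.4) = 10.45 m/s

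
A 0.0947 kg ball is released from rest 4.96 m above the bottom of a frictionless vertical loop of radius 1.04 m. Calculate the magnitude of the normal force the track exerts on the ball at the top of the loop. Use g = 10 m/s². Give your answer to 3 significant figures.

Energy from release to top (height 2r): mgh = ½mv_top² + mg(2r)
v_top² = 2g(h − 2r) = 2(10)(4.96 − 2.080) = 57.600 m²/s²
At the top, both N and weight point toward the centre: N + mg = mv_top²/r
N = m(v_top²/r − g) = 0.0947(57.600/1.04 − 10) = 4.298 N

N = 4.30 N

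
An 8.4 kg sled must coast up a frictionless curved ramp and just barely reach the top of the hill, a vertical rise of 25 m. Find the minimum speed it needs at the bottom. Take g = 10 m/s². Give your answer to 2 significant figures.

At the top it is momentarily at rest, so all KE converts to PE: ½mv² = mgh
v = √(2gh) = √(2 × 10 × 25) = 22.36 m/s

v = 22 m/s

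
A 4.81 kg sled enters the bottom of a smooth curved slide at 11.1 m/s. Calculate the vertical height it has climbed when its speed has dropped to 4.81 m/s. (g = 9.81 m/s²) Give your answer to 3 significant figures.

Energy balance between the two points: ½mv₁² = ½mv₂² + mgh
h = (v₁² − v₂²)/(2g) = (11.1² − 4.81²)/(2 × 9.81) = 5.101 m

h = 5.10 m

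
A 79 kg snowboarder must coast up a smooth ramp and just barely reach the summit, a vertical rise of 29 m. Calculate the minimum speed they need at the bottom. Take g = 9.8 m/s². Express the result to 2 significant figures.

v = 24 m/s

At the top they are momentarily at rest, so all KE converts to PE: ½mv² = mgh
v = √(2gh) = √(2 × 9.8 × 29) = 23.84 m/s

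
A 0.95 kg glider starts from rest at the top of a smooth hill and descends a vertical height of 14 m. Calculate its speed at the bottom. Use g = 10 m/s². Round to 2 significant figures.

By conservation of mechanical energy, mgh = ½mv²
v = √(2gh) = √(2 × 10 × 14) = √280.00 = 16.73 m/s

v = 17 m/s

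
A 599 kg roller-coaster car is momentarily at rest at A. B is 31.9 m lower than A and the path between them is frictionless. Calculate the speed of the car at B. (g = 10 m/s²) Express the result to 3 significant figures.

By conservation of mechanical energy, mgh = ½mv²
v = √(2gh) = √(2 × 10 × 31.9) = √638.00 = 25.26 m/s

v = 25.3 m/s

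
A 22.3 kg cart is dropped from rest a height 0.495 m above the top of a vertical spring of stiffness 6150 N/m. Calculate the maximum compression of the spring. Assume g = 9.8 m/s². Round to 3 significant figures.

Let x be the compression. The total drop is H + x, and the cart is instantaneously at rest at max compression, so energy conservation gives:
mg(H + x) = ½kx²
½(6150)x² − (22.3)(9.8)x − (22.3)(9.8)(0.495) = 0
3075x² − 218.5x − 108.2 = 0
x = [218.5 + √(47760 + 1.3306e+06)]/(2 × 3075) = 0.2264 m

x = 0.226 m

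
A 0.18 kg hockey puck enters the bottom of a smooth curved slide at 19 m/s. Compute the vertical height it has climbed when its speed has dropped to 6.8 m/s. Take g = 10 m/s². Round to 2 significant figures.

h = 16 m

Conservation of energy: ½mv₁² = ½mv₂² + mgh
h = (v₁² − v₂²)/(2g) = (19² − 6.8²)/(2 × 10) = 15.74 m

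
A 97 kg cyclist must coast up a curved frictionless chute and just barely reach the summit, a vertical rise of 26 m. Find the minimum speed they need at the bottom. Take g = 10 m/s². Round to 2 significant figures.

v = 23 m/s

At the top they are momentarily at rest, so all KE converts to PE: ½mv² = mgh
v = √(2gh) = √(2 × 10 × 26) = 22.80 m/s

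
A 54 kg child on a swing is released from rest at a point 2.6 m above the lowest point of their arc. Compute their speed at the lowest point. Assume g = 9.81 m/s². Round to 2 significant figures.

Equating total energy at the two states: mgh = ½mv²
v = √(2gh) = √(2 × 9.81 × 2.6) = √51.012 = 7.142 m/s

v = 7.1 m/s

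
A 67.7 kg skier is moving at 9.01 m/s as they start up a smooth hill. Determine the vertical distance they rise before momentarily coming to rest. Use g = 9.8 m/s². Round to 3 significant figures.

h = 4.14 m

Setting KE at the bottom equal to PE gained: ½mv² = mgh
h = v²/(2g) = 9.01²/(2 × 9.8) = 4.142 m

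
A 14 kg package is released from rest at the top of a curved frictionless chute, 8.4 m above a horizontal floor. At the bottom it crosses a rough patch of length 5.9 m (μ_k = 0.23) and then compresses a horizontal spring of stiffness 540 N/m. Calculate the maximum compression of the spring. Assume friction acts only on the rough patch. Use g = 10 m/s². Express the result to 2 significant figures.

x = 1.9 m

Initial energy: E₁ = mgh = (14)(10)(8.4) = 1176.0 J
Friction removes W_f = μ_k mg d = (0.23)(14)(10)(5.9) = 190.0 J
Energy reaching the spring: E = 1176.0 − 190.0 = 986.02 J
At max compression ½kx² = E ⇒ x = √(2E/k) = √(2 × 986.02/540) = 1.911 m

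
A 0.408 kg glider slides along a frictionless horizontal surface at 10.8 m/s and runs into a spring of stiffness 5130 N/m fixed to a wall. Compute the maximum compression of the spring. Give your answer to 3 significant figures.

x = 0.0963 m

Conservation of energy between contact and max compression: ½mv² = ½kx²
x = v√(m/k) = 10.8 × √(0.408/5130) = 0.09632 m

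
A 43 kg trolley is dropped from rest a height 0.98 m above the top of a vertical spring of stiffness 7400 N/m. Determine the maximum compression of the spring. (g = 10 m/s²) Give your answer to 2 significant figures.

Take the reference level at the top of the uncompressed spring. At max compression the trolley has fallen H + x and is momentarily at rest:
mg(H + x) = ½kx²
½(7400)x² − (43)(10)x − (43)(10)(0.98) = 0
3700x² − 430.0x − 421.4 = 0
x = [430.0 + √(184900 + 6.2367e+06)]/(2 × 3700) = 0.4006 m

x = 0.40 m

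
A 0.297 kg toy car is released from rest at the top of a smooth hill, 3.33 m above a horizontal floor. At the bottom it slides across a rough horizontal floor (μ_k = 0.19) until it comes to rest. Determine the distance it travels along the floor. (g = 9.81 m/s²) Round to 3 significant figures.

Energy at the top = energy at the end + work done against friction:
At rest all PE has been dissipated by friction: mgh = μ_k m g d
d = h/μ_k = 3.33/0.19 = 17.53 m

d = 17.5 m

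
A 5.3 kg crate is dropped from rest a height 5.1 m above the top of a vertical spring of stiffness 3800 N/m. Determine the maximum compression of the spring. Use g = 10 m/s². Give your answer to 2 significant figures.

x = 0.39 m

Take the reference level at the top of the uncompressed spring. At max compression the crate has fallen H + x and is momentarily at rest:
mg(H + x) = ½kx²
½(3800)x² − (5.3)(10)x − (5.3)(10)(5.1) = 0
1900x² − 53.00x − 270.3 = 0
x = [53.00 + √(2809 + 2.0543e+06)]/(2 × 1900) = 0.3914 m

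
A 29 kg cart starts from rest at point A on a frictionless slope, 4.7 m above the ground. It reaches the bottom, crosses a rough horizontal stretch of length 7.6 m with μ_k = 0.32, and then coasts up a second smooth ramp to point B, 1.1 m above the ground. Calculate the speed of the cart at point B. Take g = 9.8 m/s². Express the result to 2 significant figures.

Energy at A: mgh₁ = (29)(9.8)(4.7) = 1335.7 J
Friction loss: W_f = μ_k mg d = 691.2 J
At B: ½mv² + mgh₂ = mgh₁ − W_f
½mv² = 1335.7 − 691.2 − 312.62 = 331.95 J
v = √(2 × 331.95/29) = 4.785 m/s

v = 4.8 m/s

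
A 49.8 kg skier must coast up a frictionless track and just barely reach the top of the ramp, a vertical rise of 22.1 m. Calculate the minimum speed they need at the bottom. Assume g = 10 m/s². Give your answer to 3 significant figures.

At the top they are momentarily at rest, so all KE converts to PE: ½mv² = mgh
v = √(2gh) = √(2 × 10 × 22.1) = 21.02 m/s

v = 21.0 m/s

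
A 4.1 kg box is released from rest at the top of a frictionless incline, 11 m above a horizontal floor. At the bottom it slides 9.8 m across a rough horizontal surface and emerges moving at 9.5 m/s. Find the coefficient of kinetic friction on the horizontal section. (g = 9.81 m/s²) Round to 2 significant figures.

Energy bookkeeping (friction removes W_f = μ_k N d):
mgh = ½mv² + μ_k m g d
mgh = 442.43 J; ½mv² = 185.01 J
W_f = 442.43 − 185.01 = 257.4 J
μ_k = W_f/(mg·d) = 257.4/(40.22 × 9.8) = 0.6531

μ_k = 0.65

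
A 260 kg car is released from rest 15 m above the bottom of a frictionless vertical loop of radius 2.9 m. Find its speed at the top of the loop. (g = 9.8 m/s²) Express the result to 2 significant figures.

Energy conservation: mgh = ½mv_top² + mg(2r)
v_top² = 2g(h − 2r) = 2(9.8)(15 − 5.800) = 180.3
v_top = 13.43 m/s

v = 13 m/s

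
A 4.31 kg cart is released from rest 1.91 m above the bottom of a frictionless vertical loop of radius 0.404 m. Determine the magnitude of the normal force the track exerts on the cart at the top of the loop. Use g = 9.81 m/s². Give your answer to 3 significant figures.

Energy from release to top (height 2r): mgh = ½mv_top² + mg(2r)
v_top² = 2g(h − 2r) = 2(9.81)(1.91 − 0.8080) = 21.621 m²/s²
At the top, both N and weight point toward the centre: N + mg = mv_top²/r
N = m(v_top²/r − g) = 4.31(21.621/0.404 − 9.81) = 188.4 N

N = 188 N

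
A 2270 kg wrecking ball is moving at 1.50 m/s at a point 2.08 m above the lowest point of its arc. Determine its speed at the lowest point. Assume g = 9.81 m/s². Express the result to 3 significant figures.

Energy conservation between the two points: ½mv₀² + mgh = ½mv²
v² = v₀² + 2gh = (1.50)² + 2(9.81)(2.08) = 43.060
v = √43.060 = 6.562 m/s

v = 6.56 m/s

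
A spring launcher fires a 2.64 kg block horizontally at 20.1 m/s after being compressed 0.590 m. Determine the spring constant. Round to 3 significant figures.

k = 3060 N/m

Spring PE at full compression equals KE at release: ½kx² = ½mv²
k = mv²/x² = (2.64)(20.1)²/(0.590)² = 3064 N/m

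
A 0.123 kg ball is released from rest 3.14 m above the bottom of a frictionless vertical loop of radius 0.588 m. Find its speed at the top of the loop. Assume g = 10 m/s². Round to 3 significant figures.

v = 6.27 m/s

Energy conservation: mgh = ½mv_top² + mg(2r)
v_top² = 2g(h − 2r) = 2(10)(3.14 − 1.176) = 39.28
v_top = 6.267 m/s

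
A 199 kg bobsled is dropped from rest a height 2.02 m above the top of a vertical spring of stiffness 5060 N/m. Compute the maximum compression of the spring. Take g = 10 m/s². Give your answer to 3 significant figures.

x = 1.71 m

Measuring PE from the top of the relaxed spring, at max compression the bobsled has dropped H + x with zero KE, so:
mg(H + x) = ½kx²
½(5060)x² − (199)(10)x − (199)(10)(2.02) = 0
2530x² − 1990x − 4020 = 0
x = [1990 + √(3.960e+06 + 4.0680e+07)]/(2 × 2530) = 1.714 m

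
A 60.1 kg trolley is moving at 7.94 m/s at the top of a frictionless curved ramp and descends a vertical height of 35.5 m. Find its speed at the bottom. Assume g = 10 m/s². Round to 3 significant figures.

Equating total energy at the two states: ½mv₀² + mgh = ½mv²
The mass cancels from both sides.
v² = v₀² + 2gh = (7.94)² + 2(10)(35.5) = 773.04
v = √773.04 = 27.80 m/s

v = 27.8 m/s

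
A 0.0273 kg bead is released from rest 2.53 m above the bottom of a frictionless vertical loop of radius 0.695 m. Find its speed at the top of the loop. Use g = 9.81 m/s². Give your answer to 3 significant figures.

Energy conservation: mgh = ½mv_top² + mg(2r)
v_top² = 2g(h − 2r) = 2(9.81)(2.53 − 1.390) = 22.37
v_top = 4.729 m/s

v = 4.73 m/s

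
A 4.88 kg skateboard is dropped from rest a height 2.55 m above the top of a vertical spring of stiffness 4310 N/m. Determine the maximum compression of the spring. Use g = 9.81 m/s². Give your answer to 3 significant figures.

Let x be the compression. The total drop is H + x, and the skateboard is instantaneously at rest at max compression, so energy conservation gives:
mg(H + x) = ½kx²
½(4310)x² − (4.88)(9.81)x − (4.88)(9.81)(2.55) = 0
2155x² − 47.87x − 122.1 = 0
x = [47.87 + √(2292 + 1.0523e+06)]/(2 × 2155) = 0.2494 m

x = 0.249 m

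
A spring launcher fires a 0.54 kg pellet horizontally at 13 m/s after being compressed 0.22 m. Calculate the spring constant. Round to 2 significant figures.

Spring PE at full compression equals KE at release: ½kx² = ½mv²
k = mv²/x² = (0.54)(13)²/(0.22)² = 1886 N/m

k = 1900 N/m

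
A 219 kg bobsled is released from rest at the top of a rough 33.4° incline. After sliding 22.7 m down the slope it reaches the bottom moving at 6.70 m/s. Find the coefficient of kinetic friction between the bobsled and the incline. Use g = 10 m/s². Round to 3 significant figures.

μ_k = 0.541

Energy balance down the incline: mg L sinθ − ½mv² = μ_k (mg cosθ) L
mgL sinθ = 27366 J; ½mv² = 4915.5 J
W_f = 27366 − 4915.5 = 22451 J
μ_k = W_f/(mg cosθ · L) = 22451/(1828 × 22.7) = 0.5409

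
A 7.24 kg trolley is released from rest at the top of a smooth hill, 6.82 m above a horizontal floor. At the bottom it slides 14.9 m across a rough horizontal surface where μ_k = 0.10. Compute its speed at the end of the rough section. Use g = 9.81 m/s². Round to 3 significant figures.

v = 10.2 m/s

Applying the work–energy principle:
mgh = ½mv² + μ_k m g d
W_f = μ_k mg d = (0.10)(7.24)(9.81)(14.9) = 105.8 J
½mv² = mgh − W_f = 484.39 − 105.8 = 378.56 J
v = √(2 × 378.56/7.24) = 10.23 m/s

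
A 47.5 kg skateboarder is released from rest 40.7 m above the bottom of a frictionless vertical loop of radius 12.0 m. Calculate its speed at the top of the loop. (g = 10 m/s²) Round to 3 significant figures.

Energy conservation: mgh = ½mv_top² + mg(2r)
v_top² = 2g(h − 2r) = 2(10)(40.7 − 24.00) = 334.0
v_top = 18.28 m/s

v = 18.3 m/s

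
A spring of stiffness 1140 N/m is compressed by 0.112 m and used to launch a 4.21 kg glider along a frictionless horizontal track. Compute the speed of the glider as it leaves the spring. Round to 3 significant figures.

v = 1.84 m/s

Conservation of energy: ½kx² = ½mv²
v = x√(k/m) = 0.112 × √(1140/4.21) = 1.843 m/s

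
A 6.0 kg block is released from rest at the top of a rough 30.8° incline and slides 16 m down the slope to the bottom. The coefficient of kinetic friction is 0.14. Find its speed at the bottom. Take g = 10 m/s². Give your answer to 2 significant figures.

Work–energy: mg(L sinθ) − μ_k(mg cosθ)L = ½mv²
mgh = mgL sinθ = (6.0)(10)(16)sin30.8° = 491.56 J
W_f = μ_k mg cosθ · L = (0.14)(6.0)(10)cos30.8°·16 = 115.4 J
½mv² = 491.56 − 115.4 = 376.12 J
v = √(2 × 376.12/6.0) = 11.20 m/s

v = 11 m/s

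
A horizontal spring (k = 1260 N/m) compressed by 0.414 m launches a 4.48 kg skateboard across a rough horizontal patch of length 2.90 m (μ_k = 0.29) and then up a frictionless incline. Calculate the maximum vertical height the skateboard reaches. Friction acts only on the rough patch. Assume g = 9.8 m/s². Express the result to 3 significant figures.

h = 1.62 m

Spring energy: E₀ = ½kx² = ½(1260)(0.414)² = 107.98 J
Friction: W_f = μ_k mg d = (0.29)(4.48)(9.8)(2.90) = 36.92 J
Energy at base of ramp: E = 107.98 − 36.92 = 71.056 J
At max height all remaining energy is PE: mgh = E ⇒ h = E/(mg) = 71.056/(4.48 × 9.8) = 1.618 m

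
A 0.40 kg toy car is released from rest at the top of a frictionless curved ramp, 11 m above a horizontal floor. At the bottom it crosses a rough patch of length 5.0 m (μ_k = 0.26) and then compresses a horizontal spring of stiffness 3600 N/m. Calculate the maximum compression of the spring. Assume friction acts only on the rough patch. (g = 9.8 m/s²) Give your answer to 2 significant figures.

Initial energy: E₁ = mgh = (0.40)(9.8)(11) = 43.120 J
Friction removes W_f = μ_k mg d = (0.26)(0.40)(9.8)(5.0) = 5.096 J
Energy reaching the spring: E = 43.120 − 5.096 = 38.024 J
At max compression ½kx² = E ⇒ x = √(2E/k) = √(2 × 38.024/3600) = 0.1453 m

x = 0.15 m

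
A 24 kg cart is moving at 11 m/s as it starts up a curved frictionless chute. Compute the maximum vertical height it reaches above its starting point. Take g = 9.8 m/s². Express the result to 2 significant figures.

h = 6.2 m

By energy conservation, ½mv² = mgh
h = v²/(2g) = 11²/(2 × 9.8) = 6.173 m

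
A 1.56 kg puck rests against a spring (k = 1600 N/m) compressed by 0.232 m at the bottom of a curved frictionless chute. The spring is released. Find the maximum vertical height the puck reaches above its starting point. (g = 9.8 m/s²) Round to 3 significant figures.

h = 2.82 m

All spring PE becomes gravitational PE at the highest point: ½kx² = mgh
h = kx²/(2mg) = (1600)(0.232)²/(2 × 1.56 × 9.8) = 2.817 m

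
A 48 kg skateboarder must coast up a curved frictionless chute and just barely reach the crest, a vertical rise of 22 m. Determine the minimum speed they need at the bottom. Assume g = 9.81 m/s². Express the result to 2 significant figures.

v = 21 m/s

At the top they are momentarily at rest, so all KE converts to PE: ½mv² = mgh
v = √(2gh) = √(2 × 9.81 × 22) = 20.78 m/s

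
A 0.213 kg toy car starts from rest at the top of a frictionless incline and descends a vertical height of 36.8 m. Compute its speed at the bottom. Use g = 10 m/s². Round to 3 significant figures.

By conservation of mechanical energy, mgh = ½mv²
The mass cancels from both sides.
v = √(2gh) = √(2 × 10 × 36.8) = √736.00 = 27.13 m/s

v = 27.1 m/s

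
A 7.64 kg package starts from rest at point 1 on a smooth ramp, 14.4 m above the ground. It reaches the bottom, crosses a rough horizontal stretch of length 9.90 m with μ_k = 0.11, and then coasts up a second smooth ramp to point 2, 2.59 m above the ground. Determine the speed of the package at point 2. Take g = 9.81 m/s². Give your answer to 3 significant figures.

Energy at 1: mgh₁ = (7.64)(9.81)(14.4) = 1079.3 J
Friction loss: W_f = μ_k mg d = 81.62 J
At 2: ½mv² + mgh₂ = mgh₁ − W_f
½mv² = 1079.3 − 81.62 − 194.12 = 803.52 J
v = √(2 × 803.52/7.64) = 14.50 m/s

v = 14.5 m/s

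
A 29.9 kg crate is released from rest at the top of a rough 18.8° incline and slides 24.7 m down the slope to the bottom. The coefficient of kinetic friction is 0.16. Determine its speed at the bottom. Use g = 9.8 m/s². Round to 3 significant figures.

Energy: mgh = ½mv² + W_f, with h = L sinθ and W_f = μ_k (mg cosθ) L
mgh = mgL sinθ = (29.9)(9.8)(24.7)sin18.8° = 2332.4 J
W_f = μ_k mg cosθ · L = (0.16)(29.9)(9.8)cos18.8°·24.7 = 1096 J
½mv² = 2332.4 − 1096 = 1236.2 J
v = √(2 × 1236.2/29.9) = 9.093 m/s

v = 9.09 m/s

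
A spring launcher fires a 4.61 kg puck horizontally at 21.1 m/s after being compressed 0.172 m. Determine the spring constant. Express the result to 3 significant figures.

k = 69400 N/m

Energy stored in the spring equals the launch KE: ½kx² = ½mv²
k = mv²/x² = (4.61)(21.1)²/(0.172)² = 69376 N/m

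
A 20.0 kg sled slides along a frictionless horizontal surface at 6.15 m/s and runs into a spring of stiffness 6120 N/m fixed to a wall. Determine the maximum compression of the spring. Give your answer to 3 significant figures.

Conservation of energy between contact and max compression: ½mv² = ½kx²
x = v√(m/k) = 6.15 × √(20.0/6120) = 0.3516 m

x = 0.352 m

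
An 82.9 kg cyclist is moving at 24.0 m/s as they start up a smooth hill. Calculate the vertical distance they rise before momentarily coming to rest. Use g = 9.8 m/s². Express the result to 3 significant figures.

By energy conservation, ½mv² = mgh
h = v²/(2g) = 24.0²/(2 × 9.8) = 29.39 m

h = 29.4 m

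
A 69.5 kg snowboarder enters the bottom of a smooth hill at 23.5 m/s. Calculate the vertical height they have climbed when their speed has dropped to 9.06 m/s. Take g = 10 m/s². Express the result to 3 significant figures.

Conservation of energy: ½mv₁² = ½mv₂² + mgh
h = (v₁² − v₂²)/(2g) = (23.5² − 9.06²)/(2 × 10) = 23.51 m

h = 23.5 m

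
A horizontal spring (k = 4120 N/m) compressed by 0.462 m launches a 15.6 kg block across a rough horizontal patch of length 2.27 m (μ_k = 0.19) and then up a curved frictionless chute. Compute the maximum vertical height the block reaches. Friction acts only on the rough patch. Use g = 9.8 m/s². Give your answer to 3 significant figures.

h = 2.44 m

Spring energy: E₀ = ½kx² = ½(4120)(0.462)² = 439.69 J
Friction: W_f = μ_k mg d = (0.19)(15.6)(9.8)(2.27) = 65.94 J
Energy at base of ramp: E = 439.69 − 65.94 = 373.76 J
At max height all remaining energy is PE: mgh = E ⇒ h = E/(mg) = 373.76/(15.6 × 9.8) = 2.445 m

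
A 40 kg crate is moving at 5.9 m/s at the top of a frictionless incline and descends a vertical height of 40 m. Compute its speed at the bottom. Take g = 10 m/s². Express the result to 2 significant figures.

v = 29 m/s

Equating total energy at the two states: ½mv₀² + mgh = ½mv²
v² = v₀² + 2gh = (5.9)² + 2(10)(40) = 834.81
v = √834.81 = 28.89 m/s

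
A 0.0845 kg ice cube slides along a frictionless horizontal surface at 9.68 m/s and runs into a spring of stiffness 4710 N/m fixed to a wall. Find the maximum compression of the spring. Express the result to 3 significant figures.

x = 0.0410 m

All KE is stored as spring PE at maximum compression: ½mv² = ½kx²
x = v√(m/k) = 9.68 × √(0.0845/4710) = 0.04100 m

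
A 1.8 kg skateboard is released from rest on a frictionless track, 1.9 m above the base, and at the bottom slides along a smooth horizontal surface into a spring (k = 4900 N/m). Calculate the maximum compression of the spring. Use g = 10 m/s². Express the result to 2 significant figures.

x = 0.12 m

At max compression the skateboard is momentarily at rest: mgh = ½kx²
x = √(2mgh/k) = √(2 × 1.8 × 10 × 1.9 / 4900) = 0.1181 m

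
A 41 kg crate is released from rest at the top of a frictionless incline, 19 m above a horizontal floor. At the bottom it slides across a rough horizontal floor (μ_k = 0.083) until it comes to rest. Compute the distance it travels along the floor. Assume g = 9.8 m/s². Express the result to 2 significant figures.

d = 230 m

Energy bookkeeping (friction removes W_f = μ_k N d):
At rest all PE has been dissipated by friction: mgh = μ_k m g d
d = h/μ_k = 19/0.083 = 228.9 m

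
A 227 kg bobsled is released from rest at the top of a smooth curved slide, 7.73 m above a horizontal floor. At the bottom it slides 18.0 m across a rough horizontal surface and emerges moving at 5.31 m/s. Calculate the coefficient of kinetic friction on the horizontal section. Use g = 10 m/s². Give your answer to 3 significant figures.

μ_k = 0.351

Energy bookkeeping (friction removes W_f = μ_k N d):
mgh = ½mv² + μ_k m g d
mgh = 17547 J; ½mv² = 3200.3 J
W_f = 17547 − 3200.3 = 14347 J
μ_k = W_f/(mg·d) = 14347/(2270 × 18.0) = 0.3511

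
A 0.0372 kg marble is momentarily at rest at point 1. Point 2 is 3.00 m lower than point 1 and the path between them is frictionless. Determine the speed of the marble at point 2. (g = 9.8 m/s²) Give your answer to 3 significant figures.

Mechanical energy is conserved (no friction): mgh = ½mv²
v = √(2gh) = √(2 × 9.8 × 3.00) = √58.800 = 7.668 m/s

v = 7.67 m/s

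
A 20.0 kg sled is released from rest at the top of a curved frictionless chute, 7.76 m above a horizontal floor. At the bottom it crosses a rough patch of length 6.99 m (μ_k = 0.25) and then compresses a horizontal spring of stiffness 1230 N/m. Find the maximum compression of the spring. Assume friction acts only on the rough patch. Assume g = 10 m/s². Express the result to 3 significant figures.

Initial energy: E₁ = mgh = (20.0)(10)(7.76) = 1552.0 J
Friction removes W_f = μ_k mg d = (0.25)(20.0)(10)(6.99) = 349.5 J
Energy reaching the spring: E = 1552.0 − 349.5 = 1202.5 J
At max compression ½kx² = E ⇒ x = √(2E/k) = √(2 × 1202.5/1230) = 1.398 m

x = 1.40 m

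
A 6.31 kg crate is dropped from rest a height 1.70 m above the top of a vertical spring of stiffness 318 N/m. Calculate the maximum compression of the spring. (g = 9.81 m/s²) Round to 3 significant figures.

x = 1.03 m

Take the reference level at the top of the uncompressed spring. At max compression the crate has fallen H + x and is momentarily at rest:
mg(H + x) = ½kx²
½(318)x² − (6.31)(9.81)x − (6.31)(9.81)(1.70) = 0
159.0x² − 61.90x − 105.2 = 0
x = [61.90 + √(3832 + 66927)]/(2 × 159.0) = 1.031 m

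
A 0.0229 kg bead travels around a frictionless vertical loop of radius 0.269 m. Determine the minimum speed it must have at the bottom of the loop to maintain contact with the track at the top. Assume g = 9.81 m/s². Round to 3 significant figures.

At the top: mg = mv_top²/r ⇒ v_top² = gr = 2.639 m²/s²
Energy from bottom to top (height 2r): ½mv_bot² = ½mv_top² + mg(2r)
v_bot² = gr + 4gr = 5gr = 13.19
v_bot = √(5gr) = 3.632 m/s

v = 3.63 m/s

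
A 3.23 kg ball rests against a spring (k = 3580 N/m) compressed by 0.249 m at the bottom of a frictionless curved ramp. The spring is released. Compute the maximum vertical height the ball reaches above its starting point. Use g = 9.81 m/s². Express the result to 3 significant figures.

h = 3.50 m

At maximum height the ball is at rest, so ½kx² = mgh
h = kx²/(2mg) = (3580)(0.249)²/(2 × 3.23 × 9.81) = 3.503 m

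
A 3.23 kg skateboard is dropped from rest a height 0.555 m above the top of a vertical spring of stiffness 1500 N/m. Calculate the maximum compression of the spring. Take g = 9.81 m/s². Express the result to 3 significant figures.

x = 0.176 m

Let x be the compression. The total drop is H + x, and the skateboard is instantaneously at rest at max compression, so energy conservation gives:
mg(H + x) = ½kx²
½(1500)x² − (3.23)(9.81)x − (3.23)(9.81)(0.555) = 0
750.0x² − 31.69x − 17.59 = 0
x = [31.69 + √(1004 + 52758)]/(2 × 750.0) = 0.1757 m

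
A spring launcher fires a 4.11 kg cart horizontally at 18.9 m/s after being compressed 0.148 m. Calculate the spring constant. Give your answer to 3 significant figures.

Energy stored in the spring equals the launch KE: ½kx² = ½mv²
k = mv²/x² = (4.11)(18.9)²/(0.148)² = 67026 N/m

k = 67000 N/m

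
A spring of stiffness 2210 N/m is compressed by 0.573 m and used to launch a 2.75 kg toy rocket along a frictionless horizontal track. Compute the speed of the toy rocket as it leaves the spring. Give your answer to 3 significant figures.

v = 16.2 m/s

Conservation of energy: ½kx² = ½mv²
v = x√(k/m) = 0.573 × √(2210/2.75) = 16.24 m/s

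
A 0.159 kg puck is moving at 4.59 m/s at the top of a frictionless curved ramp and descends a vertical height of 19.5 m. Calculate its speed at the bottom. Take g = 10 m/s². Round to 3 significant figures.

By conservation of mechanical energy, ½mv₀² + mgh = ½mv²
v² = v₀² + 2gh = (4.59)² + 2(10)(19.5) = 411.07
v = √411.07 = 20.27 m/s

v = 20.3 m/s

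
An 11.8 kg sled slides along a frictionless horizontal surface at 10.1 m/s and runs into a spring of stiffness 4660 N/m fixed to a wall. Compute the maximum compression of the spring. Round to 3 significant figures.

Conservation of energy between contact and max compression: ½mv² = ½kx²
x = v√(m/k) = 10.1 × √(11.8/4660) = 0.5082 m

x = 0.508 m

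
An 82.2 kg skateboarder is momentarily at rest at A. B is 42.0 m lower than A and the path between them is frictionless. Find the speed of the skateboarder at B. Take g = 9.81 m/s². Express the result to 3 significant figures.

Equating total energy at the two states: mgh = ½mv²
The mass cancels from both sides.
v = √(2gh) = √(2 × 9.81 × 42.0) = √824.04 = 28.71 m/s

v = 28.7 m/s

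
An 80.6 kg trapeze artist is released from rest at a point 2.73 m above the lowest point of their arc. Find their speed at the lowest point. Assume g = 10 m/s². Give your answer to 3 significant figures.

v = 7.39 m/s

By conservation of mechanical energy, mgh = ½mv²
v = √(2gh) = √(2 × 10 × 2.73) = √54.600 = 7.389 m/s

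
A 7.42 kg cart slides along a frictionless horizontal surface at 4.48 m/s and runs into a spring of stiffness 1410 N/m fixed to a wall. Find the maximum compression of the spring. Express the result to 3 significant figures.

x = 0.325 m

Conservation of energy between contact and max compression: ½mv² = ½kx²
x = v√(m/k) = 4.48 × √(7.42/1410) = 0.3250 m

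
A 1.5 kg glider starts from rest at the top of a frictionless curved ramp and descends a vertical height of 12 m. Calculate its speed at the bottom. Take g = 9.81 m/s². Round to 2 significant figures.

v = 15 m/s

By conservation of mechanical energy, mgh = ½mv²
The mass cancels from both sides.
v = √(2gh) = √(2 × 9.81 × 12) = √235.44 = 15.34 m/s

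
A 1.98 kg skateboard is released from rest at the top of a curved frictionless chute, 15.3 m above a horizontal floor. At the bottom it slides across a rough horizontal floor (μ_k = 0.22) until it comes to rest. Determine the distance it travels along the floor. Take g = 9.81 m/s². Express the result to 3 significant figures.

Energy at the top = energy at the end + work done against friction:
At rest all PE has been dissipated by friction: mgh = μ_k m g d
d = h/μ_k = 15.3/0.22 = 69.55 m

d = 69.5 m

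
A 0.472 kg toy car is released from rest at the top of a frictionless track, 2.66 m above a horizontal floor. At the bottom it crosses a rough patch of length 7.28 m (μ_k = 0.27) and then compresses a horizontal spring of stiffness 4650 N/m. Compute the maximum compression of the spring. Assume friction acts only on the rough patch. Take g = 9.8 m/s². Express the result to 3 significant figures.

x = 0.0372 m

Initial energy: E₁ = mgh = (0.472)(9.8)(2.66) = 12.304 J
Friction removes W_f = μ_k mg d = (0.27)(0.472)(9.8)(7.28) = 9.092 J
Energy reaching the spring: E = 12.304 − 9.092 = 3.2120 J
At max compression ½kx² = E ⇒ x = √(2E/k) = √(2 × 3.2120/4650) = 0.03717 m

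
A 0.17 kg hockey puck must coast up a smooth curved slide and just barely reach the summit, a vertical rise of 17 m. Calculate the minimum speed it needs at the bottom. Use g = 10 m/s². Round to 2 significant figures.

v = 18 m/s

At the top it is momentarily at rest, so all KE converts to PE: ½mv² = mgh
v = √(2gh) = √(2 × 10 × 17) = 18.44 m/s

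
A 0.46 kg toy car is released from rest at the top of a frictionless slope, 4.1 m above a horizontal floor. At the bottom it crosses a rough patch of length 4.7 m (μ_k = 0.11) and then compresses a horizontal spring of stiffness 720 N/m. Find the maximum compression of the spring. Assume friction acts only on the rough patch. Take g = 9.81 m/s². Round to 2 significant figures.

x = 0.21 m

Initial energy: E₁ = mgh = (0.46)(9.81)(4.1) = 18.502 J
Friction removes W_f = μ_k mg d = (0.11)(0.46)(9.81)(4.7) = 2.333 J
Energy reaching the spring: E = 18.502 − 2.333 = 16.169 J
At max compression ½kx² = E ⇒ x = √(2E/k) = √(2 × 16.169/720) = 0.2119 m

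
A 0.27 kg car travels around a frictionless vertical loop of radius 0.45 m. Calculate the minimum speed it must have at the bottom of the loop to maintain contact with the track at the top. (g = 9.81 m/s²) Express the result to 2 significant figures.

At the top: mg = mv_top²/r ⇒ v_top² = gr = 4.415 m²/s²
Energy from bottom to top (height 2r): ½mv_bot² = ½mv_top² + mg(2r)
v_bot² = gr + 4gr = 5gr = 22.07
v_bot = √(5gr) = 4.698 m/s

v = 4.7 m/s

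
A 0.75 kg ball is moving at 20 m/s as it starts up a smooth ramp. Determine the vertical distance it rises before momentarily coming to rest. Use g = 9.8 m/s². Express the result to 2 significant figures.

h = 20 m

By energy conservation, ½mv² = mgh
h = v²/(2g) = 20²/(2 × 9.8) = 20.41 m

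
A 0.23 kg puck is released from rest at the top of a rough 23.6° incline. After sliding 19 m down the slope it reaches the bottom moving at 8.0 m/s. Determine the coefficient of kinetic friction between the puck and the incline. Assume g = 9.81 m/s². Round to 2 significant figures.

μ_k = 0.25

The energy dissipated by friction is the PE lost minus the KE gained:
mgL sinθ = 17.163 J; ½mv² = 7.3600 J
W_f = 17.163 − 7.3600 = 9.803 J
μ_k = W_f/(mg cosθ · L) = 9.803/(2.068 × 19) = 0.2495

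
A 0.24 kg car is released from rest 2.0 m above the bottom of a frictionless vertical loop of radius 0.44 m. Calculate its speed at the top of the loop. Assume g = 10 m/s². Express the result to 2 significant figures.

v = 4.7 m/s

Energy conservation: mgh = ½mv_top² + mg(2r)
v_top² = 2g(h − 2r) = 2(10)(2.0 − 0.8800) = 22.40
v_top = 4.733 m/s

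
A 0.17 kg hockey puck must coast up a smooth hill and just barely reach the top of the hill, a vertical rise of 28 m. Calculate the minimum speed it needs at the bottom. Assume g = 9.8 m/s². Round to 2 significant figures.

At the top it is momentarily at rest, so all KE converts to PE: ½mv² = mgh
v = √(2gh) = √(2 × 9.8 × 28) = 23.43 m/s

v = 23 m/s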